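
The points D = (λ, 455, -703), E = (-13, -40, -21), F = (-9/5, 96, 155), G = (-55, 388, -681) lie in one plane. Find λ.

-282/5

The points are coplanar iff DE · (DF × DG) = 0.
Expanding, this is linear in λ: (165088)λ + (46554816/5) = 0.
So λ = -282/5.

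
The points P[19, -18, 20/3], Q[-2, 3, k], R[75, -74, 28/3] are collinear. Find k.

17/3

Direction PR = (56, -56, 8/3). From the x-coordinate of Q, the parameter along the line is τ = (-2 − 19)/56 = -3/8.
Then k = 20/3 + (-3/8)·(8/3) = 17/3.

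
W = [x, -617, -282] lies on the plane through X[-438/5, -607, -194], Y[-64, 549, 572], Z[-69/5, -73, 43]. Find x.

-44

A normal to the plane is n = XY × XZ = (-135072, 254688/5, -363552/5).
W lies in the plane iff n · XW = 0.
This gives (-135072)x + (-5943168) = 0, so x = -44.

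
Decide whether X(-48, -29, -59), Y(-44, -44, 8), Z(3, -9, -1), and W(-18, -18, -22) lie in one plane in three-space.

With X as base: XY = (4, -15, 67), XZ = (51, 20, 58), XW = (30, 11, 37).
XZ × XW = (102, -147, -39).
XY · (XZ × XW) = 0.
The scalar triple product vanishes, so the four points are coplanar.

Yes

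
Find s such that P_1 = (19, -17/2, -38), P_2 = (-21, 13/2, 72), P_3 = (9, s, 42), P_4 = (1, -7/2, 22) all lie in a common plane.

The points are coplanar iff P_1P_2 · (P_1P_3 × P_1P_4) = 0.
Expanding, this is linear in s: (-420)s + (-5670) = 0.
So s = -27/2.

-27/2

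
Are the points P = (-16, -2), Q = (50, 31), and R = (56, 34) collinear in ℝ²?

Yes

PQ = (66, 33), PR = (72, 36).
Checking proportionality: PR = 12/11·PQ, so the vectors are parallel and the points are collinear.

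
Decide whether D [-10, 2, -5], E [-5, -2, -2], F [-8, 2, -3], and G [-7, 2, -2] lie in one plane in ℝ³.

The four points are coplanar iff the 3×3 determinant with rows DE, DF, DG is zero.
Rows: (5, -4, 3), (2, 0, 2), (3, 0, 3).
Expanding along the first row: (5)(0) − (-4)(0) + (3)(0) = 0.
Zero determinant ⇒ coplanar.

Yes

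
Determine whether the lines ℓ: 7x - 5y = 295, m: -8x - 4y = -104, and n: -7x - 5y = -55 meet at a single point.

Yes

Intersecting ℓ and m: solving the 2×2 system gives (x, y) = (25, -24).
Substitute into n: (-7)(25) + (-5)(-24) = -55.
This equals -55, so (25, -24) lies on all three lines and they are concurrent.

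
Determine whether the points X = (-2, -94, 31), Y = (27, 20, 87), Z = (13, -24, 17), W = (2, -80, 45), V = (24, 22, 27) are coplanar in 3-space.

No

The plane through X, Y, Z has normal n = XY × XZ = (-5516, 1246, 320) and equation n·P = -96172.
Checking the remaining points: n·W = -96312, n·V = -96332.
Since n·W = -96312 ≠ -96172, W is off the plane and the points are not all coplanar.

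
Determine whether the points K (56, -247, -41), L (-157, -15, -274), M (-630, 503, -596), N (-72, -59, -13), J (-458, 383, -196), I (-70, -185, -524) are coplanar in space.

The plane through K, L, M has normal n = KL × KM = (45990, 41623, -598) and equation n·P = -7680923.
Checking the remaining points: n·N = -5759263, n·J = -5004603, n·I = -10606203.
Since n·N = -5759263 ≠ -7680923, N is off the plane and the points are not all coplanar.

No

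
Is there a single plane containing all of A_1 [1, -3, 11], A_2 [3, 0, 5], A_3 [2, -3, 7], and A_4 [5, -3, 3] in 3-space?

With A_1 as base: A_1A_2 = (2, 3, -6), A_1A_3 = (1, 0, -4), A_1A_4 = (4, 0, -8).
A_1A_3 × A_1A_4 = (0, -8, 0).
A_1A_2 · (A_1A_3 × A_1A_4) = -24.
Since -24 ≠ 0, the four points are not coplanar.

No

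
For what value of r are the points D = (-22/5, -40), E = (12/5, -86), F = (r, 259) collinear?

-243/5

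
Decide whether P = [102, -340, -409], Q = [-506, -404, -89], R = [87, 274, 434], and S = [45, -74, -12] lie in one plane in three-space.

The four points are coplanar iff the 3×3 determinant with rows PQ, PR, PS is zero.
Rows: (-608, -64, 320), (-15, 614, 843), (-57, 266, 397).
Expanding along the first row: (-608)(19520) − (-64)(42096) + (320)(31008) = 748544.
Nonzero ⇒ not coplanar.

No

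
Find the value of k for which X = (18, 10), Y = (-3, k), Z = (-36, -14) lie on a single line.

Collinearity: (Y − X) must be parallel to (Z − X) = (-54, -24).
Cross-multiplying the components: (k − 10)·(-54) = (-21)·(-24).
Solving gives k = 2/3.

2/3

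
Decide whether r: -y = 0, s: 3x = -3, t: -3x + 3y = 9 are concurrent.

Intersecting r and s: solving the 2×2 system gives (x, y) = (-1, 0).
Substitute into t: (-3)(-1) + (3)(0) = 3.
But t requires 9 ≠ 3, so the three lines have no common point.

No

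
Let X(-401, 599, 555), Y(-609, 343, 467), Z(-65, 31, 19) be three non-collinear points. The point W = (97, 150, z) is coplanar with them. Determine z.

A normal to the plane is n = XY × XZ = (87232, -141056, 204160).
W lies in the plane iff n · XW = 0.
This gives (204160)z + (-6533120) = 0, so z = 32.

32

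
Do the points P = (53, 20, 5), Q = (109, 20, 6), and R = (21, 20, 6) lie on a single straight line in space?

No

PQ = (56, 0, 1), PR = (-32, 0, 1).
Comparing components 3 and 1: (1)(-32) − (56)(1) = -88 ≠ 0, so PQ and PR are not parallel and the points are not collinear.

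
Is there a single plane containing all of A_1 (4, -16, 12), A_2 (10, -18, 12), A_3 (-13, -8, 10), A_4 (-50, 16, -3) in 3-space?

The four points are coplanar iff the 3×3 determinant with rows A_1A_2, A_1A_3, A_1A_4 is zero.
Rows: (6, -2, 0), (-17, 8, -2), (-54, 32, -15).
Expanding along the first row: (6)(-56) − (-2)(147) + (0)(-112) = -42.
Nonzero ⇒ not coplanar.

No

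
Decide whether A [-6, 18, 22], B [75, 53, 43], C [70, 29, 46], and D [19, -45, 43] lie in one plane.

Yes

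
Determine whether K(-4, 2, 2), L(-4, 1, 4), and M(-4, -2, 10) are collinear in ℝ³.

KL = (0, -1, 2), KM = (0, -4, 8).
KL × KM = (0, 0, 0).
The cross product vanishes, so the three points are collinear.

Yes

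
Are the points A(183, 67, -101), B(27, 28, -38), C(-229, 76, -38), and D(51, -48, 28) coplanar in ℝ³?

Yes

A normal to the plane through A, B, C is n = AB × AC = (-3024, -16128, -17472).
The plane has equation n·P = 130704. For D: n·D = 130704.
Equal, so D lies in the plane and all four are coplanar.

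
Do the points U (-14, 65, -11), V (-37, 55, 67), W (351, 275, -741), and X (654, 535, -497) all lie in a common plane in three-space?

No

With U as base: UV = (-23, -10, 78), UW = (365, 210, -730), UX = (668, 470, -486).
UW × UX = (241040, -310250, 31270).
UV · (UW × UX) = -2360.
Since -2360 ≠ 0, the four points are not coplanar.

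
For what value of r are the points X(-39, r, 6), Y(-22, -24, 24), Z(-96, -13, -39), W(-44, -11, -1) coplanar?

Coplanarity ⇔ det[XY; XZ; XW] = 0.
Expanding, this is linear in r: (464)r + (7424) = 0.
So r = -16.

-16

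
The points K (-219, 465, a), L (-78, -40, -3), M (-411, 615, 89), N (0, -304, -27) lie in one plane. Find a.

41

Coplanarity ⇔ det[KL; KM; KN] = 0.
Expanding, this is linear in a: (-36822)a + (1509702) = 0.
So a = 41.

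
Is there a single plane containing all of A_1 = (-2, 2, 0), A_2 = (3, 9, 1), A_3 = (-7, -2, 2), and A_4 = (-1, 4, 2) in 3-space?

No

With A_1 as base: A_1A_2 = (5, 7, 1), A_1A_3 = (-5, -4, 2), A_1A_4 = (1, 2, 2).
A_1A_3 × A_1A_4 = (-12, 12, -6).
A_1A_2 · (A_1A_3 × A_1A_4) = 18.
Since 18 ≠ 0, the four points are not coplanar.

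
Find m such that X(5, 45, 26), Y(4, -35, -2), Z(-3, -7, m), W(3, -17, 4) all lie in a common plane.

6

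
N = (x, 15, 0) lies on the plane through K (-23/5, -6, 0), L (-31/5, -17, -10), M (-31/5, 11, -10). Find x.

The plane through K, L, M has equation 280x − (224/5)z = -1288.
Substituting N: (280)x + (0) = -1288, so x = -23/5.

-23/5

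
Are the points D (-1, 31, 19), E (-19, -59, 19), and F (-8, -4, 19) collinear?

Yes

DE = (-18, -90, 0), DF = (-7, -35, 0).
Each component of DF is 7/18 times the corresponding component of DE, so DF = 7/18·DE and the points are collinear.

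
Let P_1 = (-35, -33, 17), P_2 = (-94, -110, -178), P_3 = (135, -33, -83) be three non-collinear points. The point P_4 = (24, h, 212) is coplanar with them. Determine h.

44

Coplanarity requires P_1P_2 · (P_1P_3 × P_1P_4) = 0.
P_1P_2 = (-59, -77, -195), P_1P_3 = (170, 0, -100); the triple product is linear in h with coefficient -39050 and constant term 1718200.
Setting it to zero: h = 44.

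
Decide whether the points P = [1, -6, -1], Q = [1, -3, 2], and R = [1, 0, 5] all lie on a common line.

PQ = (0, 3, 3), PR = (0, 6, 6).
PQ × PR = (0, 0, 0).
The cross product vanishes, so the three points are collinear.

Yes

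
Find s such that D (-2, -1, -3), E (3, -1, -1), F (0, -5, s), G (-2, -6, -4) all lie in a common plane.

Coplanarity ⇔ det[DE; DF; DG] = 0.
Expanding, this is linear in s: (25)s + (75) = 0.
So s = -3.

-3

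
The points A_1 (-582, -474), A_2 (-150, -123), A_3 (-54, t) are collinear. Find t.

The three points are collinear iff det[A_1A_2; A_1A_3] = 0.
This determinant is linear in t: (432)t + (19440) = 0, so t = -45.

-45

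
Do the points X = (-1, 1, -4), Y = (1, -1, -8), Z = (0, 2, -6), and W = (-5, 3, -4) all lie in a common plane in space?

No

With X as base: XY = (2, -2, -4), XZ = (1, 1, -2), XW = (-4, 2, 0).
XZ × XW = (4, 8, 6).
XY · (XZ × XW) = -32.
Since -32 ≠ 0, the four points are not coplanar.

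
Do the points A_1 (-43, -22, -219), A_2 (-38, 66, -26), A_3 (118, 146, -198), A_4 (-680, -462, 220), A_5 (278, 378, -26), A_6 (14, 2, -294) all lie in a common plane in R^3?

The plane through A_1, A_2, A_3 has normal n = A_1A_2 × A_1A_3 = (-30576, 30968, -13328) and equation n·P = 3552304.
Checking the remaining points: n·A_4 = 3552304, n·A_5 = 3552304, n·A_6 = 3552304.
All equal 3552304, so all 6 points lie in one plane.

Yes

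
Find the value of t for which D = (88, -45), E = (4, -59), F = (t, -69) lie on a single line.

The three points are collinear iff det[DE; DF] = 0.
This determinant is linear in t: (14)t + (784) = 0, so t = -56.

-56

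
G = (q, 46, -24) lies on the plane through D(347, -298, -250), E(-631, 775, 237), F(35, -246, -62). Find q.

-79

A normal to the plane is n = DE × DF = (176400, 31920, 283920).
G lies in the plane iff n · DG = 0.
This gives (176400)q + (13935600) = 0, so q = -79.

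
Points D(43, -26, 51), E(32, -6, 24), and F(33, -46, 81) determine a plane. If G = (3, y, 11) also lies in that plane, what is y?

The plane through D, E, F has equation 60x + 600y + 420z = 8400.
Substituting G: (600)y + (4800) = 8400, so y = 6.

6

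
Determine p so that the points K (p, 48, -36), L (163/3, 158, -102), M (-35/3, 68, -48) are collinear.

-79/3

Direction LM = (-66, -90, 54). From the y-coordinate of K, the parameter along the line is τ = (48 − 158)/(-90) = 11/9.
Then p = 163/3 + 11/9·(-66) = -79/3.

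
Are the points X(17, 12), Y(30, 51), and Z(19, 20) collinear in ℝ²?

No

XY = (13, 39), XZ = (2, 8).
If collinear, XZ would be a scalar multiple of XY. But (13)·(8) ≠ (39)·(2) (difference 26), so they are not parallel; the points are not collinear.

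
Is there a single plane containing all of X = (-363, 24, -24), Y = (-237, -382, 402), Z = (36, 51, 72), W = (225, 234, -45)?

Yes

With X as base: XY = (126, -406, 426), XZ = (399, 27, 96), XW = (588, 210, -21).
XZ × XW = (-20727, 64827, 67914).
XY · (XZ × XW) = 0.
The scalar triple product vanishes, so the four points are coplanar.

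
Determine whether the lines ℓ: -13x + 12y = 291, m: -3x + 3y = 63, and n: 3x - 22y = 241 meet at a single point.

No

Intersecting ℓ and m: solving the 2×2 system gives (x, y) = (-39, -18).
Substitute into n: (3)(-39) + (-22)(-18) = 279.
But n requires 241 ≠ 279, so the three lines have no common point.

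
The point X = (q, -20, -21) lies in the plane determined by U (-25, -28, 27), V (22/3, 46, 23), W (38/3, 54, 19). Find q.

3

Coplanarity requires UV · (UW × UX) = 0.
UV = (97/3, 74, -4), UW = (113/3, 82, -8); the triple product is linear in q with coefficient -264 and constant term 792.
Setting it to zero: q = 3.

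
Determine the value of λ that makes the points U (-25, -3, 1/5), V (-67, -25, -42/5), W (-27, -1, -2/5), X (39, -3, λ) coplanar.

Normal to plane UVW: n = (152/5, -8, -128); plane equation n·P = -3808/5.
Requiring n·X = -3808/5: (-128)λ + (6048/5) = -3808/5.
So λ = 77/5.

77/5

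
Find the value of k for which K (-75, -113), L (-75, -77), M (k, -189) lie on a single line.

Collinearity: (M − K) must be parallel to (L − K) = (0, 36).
Cross-multiplying the components: (k − (-75))·(36) = (-76)·(0).
Solving gives k = -75.

-75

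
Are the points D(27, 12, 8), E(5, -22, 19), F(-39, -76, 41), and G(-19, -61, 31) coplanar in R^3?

The four points are coplanar iff the 3×3 determinant with rows DE, DF, DG is zero.
Rows: (-22, -34, 11), (-66, -88, 33), (-46, -73, 23).
Expanding along the first row: (-22)(385) − (-34)(0) + (11)(770) = 0.
Zero determinant ⇒ coplanar.

Yes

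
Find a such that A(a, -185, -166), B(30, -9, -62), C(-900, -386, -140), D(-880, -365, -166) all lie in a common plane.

The points are coplanar iff AB · (AC × AD) = 0.
Expanding, this is linear in a: (-11440)a + (-5434000) = 0.
So a = -475.

-475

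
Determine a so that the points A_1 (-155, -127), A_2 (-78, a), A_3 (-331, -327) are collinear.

-79/2

The three points are collinear iff det[A_1A_2; A_1A_3] = 0.
This determinant is linear in a: (176)a + (6952) = 0, so a = -79/2.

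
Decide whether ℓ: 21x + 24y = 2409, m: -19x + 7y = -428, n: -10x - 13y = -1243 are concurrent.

The three lines meet at one point iff the augmented coefficient matrix [aᵢ bᵢ cᵢ] has rank < 3, i.e. its determinant vanishes.
Here the determinant is 0.
It vanishes, so the lines are concurrent at (45, 61).

Yes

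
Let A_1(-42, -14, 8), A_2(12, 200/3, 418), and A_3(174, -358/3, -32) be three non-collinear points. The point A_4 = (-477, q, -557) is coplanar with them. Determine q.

101/3

Coplanarity requires A_1A_2 · (A_1A_3 × A_1A_4) = 0.
A_1A_2 = (54, 242/3, 410), A_1A_3 = (216, -316/3, -40); the triple product is linear in q with coefficient 90720 and constant term -3054240.
Setting it to zero: q = 101/3.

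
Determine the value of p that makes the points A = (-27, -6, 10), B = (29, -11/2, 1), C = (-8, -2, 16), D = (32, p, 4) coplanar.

-4

Coplanarity ⇔ det[AB; AC; AD] = 0.
Expanding, this is linear in p: (-507)p + (-2028) = 0.
So p = -4.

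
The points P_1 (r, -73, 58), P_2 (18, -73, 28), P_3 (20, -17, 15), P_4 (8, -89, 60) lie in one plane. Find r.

Coplanarity ⇔ det[P_1P_2; P_1P_3; P_1P_4] = 0.
Expanding, this is linear in r: (-1584)r + (12672) = 0.
So r = 8.

8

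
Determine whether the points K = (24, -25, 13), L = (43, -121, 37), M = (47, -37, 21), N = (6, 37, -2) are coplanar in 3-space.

The four points are coplanar iff the 3×3 determinant with rows KL, KM, KN is zero.
Rows: (19, -96, 24), (23, -12, 8), (-18, 62, -15).
Expanding along the first row: (19)(-316) − (-96)(-201) + (24)(1210) = 3740.
Nonzero ⇒ not coplanar.

No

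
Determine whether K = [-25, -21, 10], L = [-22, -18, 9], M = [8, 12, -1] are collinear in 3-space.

Yes

KL = (3, 3, -1), KM = (33, 33, -11).
KL × KM = (0, 0, 0).
The cross product vanishes, so the three points are collinear.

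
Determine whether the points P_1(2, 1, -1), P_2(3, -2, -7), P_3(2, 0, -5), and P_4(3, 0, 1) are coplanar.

Yes

A normal to the plane through P_1, P_2, P_3 is n = P_1P_2 × P_1P_3 = (6, 4, -1).
The plane has equation n·P = 17. For P_4: n·P_4 = 17.
Equal, so P_4 lies in the plane and all four are coplanar.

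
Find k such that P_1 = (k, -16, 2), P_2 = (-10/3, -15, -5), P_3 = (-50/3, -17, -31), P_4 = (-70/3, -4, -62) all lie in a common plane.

Coplanarity ⇔ det[P_1P_2; P_1P_3; P_1P_4] = 0.
Expanding, this is linear in k: (-400)k + (-800/3) = 0.
So k = -2/3.

-2/3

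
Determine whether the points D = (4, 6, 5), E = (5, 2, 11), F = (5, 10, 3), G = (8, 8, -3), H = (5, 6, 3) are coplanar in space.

No

The plane through D, E, F has normal n = DE × DF = (-16, 8, 8) and equation n·P = 24.
Checking the remaining points: n·G = -88, n·H = -8.
Since n·G = -88 ≠ 24, G is off the plane and the points are not all coplanar.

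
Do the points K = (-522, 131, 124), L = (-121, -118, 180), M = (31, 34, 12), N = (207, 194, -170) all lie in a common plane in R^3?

No

The four points are coplanar iff the 3×3 determinant with rows KL, KM, KN is zero.
Rows: (401, -249, 56), (553, -97, -112), (729, 63, -294).
Expanding along the first row: (401)(35574) − (-249)(-80934) + (56)(105552) = 23520.
Nonzero ⇒ not coplanar.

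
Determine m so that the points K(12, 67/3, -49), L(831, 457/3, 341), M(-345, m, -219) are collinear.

Direction KL = (819, 130, 390). From the x-coordinate of M, the parameter along the line is τ = (-345 − 12)/819 = -17/39.
Then m = 67/3 + (-17/39)·(130) = -103/3.

-103/3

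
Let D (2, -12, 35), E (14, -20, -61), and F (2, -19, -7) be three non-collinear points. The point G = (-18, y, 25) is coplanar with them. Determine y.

-27

The plane through D, E, F has equation −336x + 504y − 84z = -9660.
Substituting G: (504)y + (3948) = -9660, so y = -27.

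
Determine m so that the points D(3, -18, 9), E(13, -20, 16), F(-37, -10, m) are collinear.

-19

Direction DE = (10, -2, 7). From the x-coordinate of F, the parameter along the line is τ = (-37 − 3)/10 = -4.
Then m = 9 + (-4)·(7) = -19.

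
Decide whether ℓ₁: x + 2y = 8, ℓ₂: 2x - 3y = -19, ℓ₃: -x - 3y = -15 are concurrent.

Lines aᵢx + bᵢy = cᵢ with pairwise distinct directions are concurrent exactly when det[aᵢ bᵢ cᵢ] = 0.
Here the determinant is 14.
Nonzero, so no common point exists.

No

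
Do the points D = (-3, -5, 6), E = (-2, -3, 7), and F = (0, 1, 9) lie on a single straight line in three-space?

Yes

DE = (1, 2, 1), DF = (3, 6, 3).
DE × DF = (0, 0, 0).
The cross product vanishes, so the three points are collinear.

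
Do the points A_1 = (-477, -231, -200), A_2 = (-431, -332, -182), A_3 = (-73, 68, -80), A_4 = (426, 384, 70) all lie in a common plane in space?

The four points are coplanar iff the 3×3 determinant with rows A_1A_2, A_1A_3, A_1A_4 is zero.
Rows: (46, -101, 18), (404, 299, 120), (903, 615, 270).
Expanding along the first row: (46)(6930) − (-101)(720) + (18)(-21537) = 3834.
Nonzero ⇒ not coplanar.

No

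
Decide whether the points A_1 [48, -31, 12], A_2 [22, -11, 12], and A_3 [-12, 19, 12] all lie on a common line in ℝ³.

A_1A_2 = (-26, 20, 0), A_1A_3 = (-60, 50, 0).
A_1A_2 × A_1A_3 = (0, 0, -100).
The cross product is nonzero, so the points do not lie on one line.

No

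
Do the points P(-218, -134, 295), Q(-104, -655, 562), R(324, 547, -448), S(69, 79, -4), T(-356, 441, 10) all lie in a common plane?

The plane through P, Q, R has normal n = PQ × PR = (205276, 229416, 360016) and equation n·X = 30712808.
Checking the remaining points: n·S = 30847844, n·T = 31694360.
Since n·S = 30847844 ≠ 30712808, S is off the plane and the points are not all coplanar.

No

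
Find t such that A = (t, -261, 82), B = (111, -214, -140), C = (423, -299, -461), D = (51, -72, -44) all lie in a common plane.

The points are coplanar iff AB · (AC × AD) = 0.
Expanding, this is linear in t: (-37422)t + (-5051970) = 0.
So t = -135.

-135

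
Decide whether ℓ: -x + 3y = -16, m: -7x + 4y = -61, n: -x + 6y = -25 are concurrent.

Yes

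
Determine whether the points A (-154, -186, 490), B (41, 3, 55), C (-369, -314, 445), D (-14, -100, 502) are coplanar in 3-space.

A normal to the plane through A, B, C is n = AB × AC = (-64185, 102300, 15675).
The plane has equation n·P = -1462560. For D: n·D = -1462560.
Equal, so D lies in the plane and all four are coplanar.

Yes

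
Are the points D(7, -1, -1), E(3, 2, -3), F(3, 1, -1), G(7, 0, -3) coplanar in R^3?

Yes

With D as base: DE = (-4, 3, -2), DF = (-4, 2, 0), DG = (0, 1, -2).
DF × DG = (-4, -8, -4).
DE · (DF × DG) = 0.
The scalar triple product vanishes, so the four points are coplanar.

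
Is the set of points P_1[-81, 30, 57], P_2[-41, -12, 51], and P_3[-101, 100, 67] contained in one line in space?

No

P_1P_2 = (40, -42, -6), P_1P_3 = (-20, 70, 10).
P_1P_2 × P_1P_3 = (0, -280, 1960).
The cross product is nonzero, so the points do not lie on one line.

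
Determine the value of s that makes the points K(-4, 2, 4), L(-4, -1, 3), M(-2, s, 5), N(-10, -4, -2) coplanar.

1

The points are coplanar iff KL · (KM × KN) = 0.
Expanding, this is linear in s: (-6)s + (6) = 0.
So s = 1.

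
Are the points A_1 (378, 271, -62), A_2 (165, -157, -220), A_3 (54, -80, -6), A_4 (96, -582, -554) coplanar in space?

Yes

A normal to the plane through A_1, A_2, A_3 is n = A_1A_2 × A_1A_3 = (-79426, 63120, -63909).
The plane has equation n·P = -8955150. For A_4: n·A_4 = -8955150.
Equal, so A_4 lies in the plane and all four are coplanar.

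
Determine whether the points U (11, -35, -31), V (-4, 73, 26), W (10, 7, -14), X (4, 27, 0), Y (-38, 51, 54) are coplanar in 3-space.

Yes

The plane through U, V, W has normal n = UV × UW = (-558, 198, -522) and equation n·P = 3114.
Checking the remaining points: n·X = 3114, n·Y = 3114.
All equal 3114, so all 5 points lie in one plane.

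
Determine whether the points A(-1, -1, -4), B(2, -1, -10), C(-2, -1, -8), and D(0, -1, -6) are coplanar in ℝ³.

The four points are coplanar iff the 3×3 determinant with rows AB, AC, AD is zero.
Rows: (3, 0, -6), (-1, 0, -4), (1, 0, -2).
Expanding along the first row: (3)(0) − (0)(6) + (-6)(0) = 0.
Zero determinant ⇒ coplanar.

Yes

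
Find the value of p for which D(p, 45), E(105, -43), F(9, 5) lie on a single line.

The three points are collinear iff det[DE; DF] = 0.
This determinant is linear in p: (-48)p + (-3408) = 0, so p = -71.

-71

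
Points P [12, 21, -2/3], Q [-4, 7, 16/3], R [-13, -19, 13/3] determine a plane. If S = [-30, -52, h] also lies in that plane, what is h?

19/3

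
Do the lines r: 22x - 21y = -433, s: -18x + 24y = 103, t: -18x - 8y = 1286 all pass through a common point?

No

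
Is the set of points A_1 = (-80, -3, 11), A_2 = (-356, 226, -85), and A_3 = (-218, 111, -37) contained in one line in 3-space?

A_1A_2 = (-276, 229, -96), A_1A_3 = (-138, 114, -48).
Comparing components 2 and 3: (229)(-48) − (-96)(114) = -48 ≠ 0, so A_1A_2 and A_1A_3 are not parallel and the points are not collinear.

No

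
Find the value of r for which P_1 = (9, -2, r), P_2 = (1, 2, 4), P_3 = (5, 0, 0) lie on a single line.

-4

Direction P_2P_3 = (4, -2, -4). From the x-coordinate of P_1, the parameter along the line is τ = (9 − 1)/4 = 2.
Then r = 4 + 2·(-4) = -4.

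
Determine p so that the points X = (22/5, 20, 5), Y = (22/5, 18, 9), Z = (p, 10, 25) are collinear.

Direction XY = (0, -2, 4). From the y-coordinate of Z, the parameter along the line is τ = (10 − 20)/(-2) = 5.
Then p = 22/5 + 5·(0) = 22/5.

22/5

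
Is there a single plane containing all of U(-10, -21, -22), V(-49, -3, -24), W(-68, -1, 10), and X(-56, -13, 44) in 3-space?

A normal to the plane through U, V, W is n = UV × UW = (616, 1364, 264).
The plane has equation n·P = -40612. For X: n·X = -40612.
Equal, so X lies in the plane and all four are coplanar.

Yes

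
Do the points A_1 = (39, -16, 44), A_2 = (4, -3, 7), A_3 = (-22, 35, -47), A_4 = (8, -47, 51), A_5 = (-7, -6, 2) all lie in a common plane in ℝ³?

Yes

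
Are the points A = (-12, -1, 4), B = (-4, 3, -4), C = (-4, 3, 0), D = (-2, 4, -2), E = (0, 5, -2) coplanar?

Yes

The plane through A, B, C has normal n = AB × AC = (16, -32, 0) and equation n·P = -160.
Checking the remaining points: n·D = -160, n·E = -160.
All equal -160, so all 5 points lie in one plane.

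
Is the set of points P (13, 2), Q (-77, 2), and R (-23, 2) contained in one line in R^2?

Yes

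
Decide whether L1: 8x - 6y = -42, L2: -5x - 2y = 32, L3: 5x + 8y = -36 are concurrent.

No

Intersecting L1 and L2: solving the 2×2 system gives (x, y) = (-6, -1).
Substitute into L3: (5)(-6) + (8)(-1) = -38.
But L3 requires -36 ≠ -38, so the three lines have no common point.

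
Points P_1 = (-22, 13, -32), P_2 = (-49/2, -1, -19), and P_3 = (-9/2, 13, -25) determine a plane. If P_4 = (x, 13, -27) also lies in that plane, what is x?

-19/2

The plane through P_1, P_2, P_3 has equation −98x + 245y + 245z = -2499.
Substituting P_4: (-98)x + (-3430) = -2499, so x = -19/2.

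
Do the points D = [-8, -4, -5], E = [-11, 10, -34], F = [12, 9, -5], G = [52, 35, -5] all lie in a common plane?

With D as base: DE = (-3, 14, -29), DF = (20, 13, 0), DG = (60, 39, 0).
DF × DG = (0, 0, 0).
DE · (DF × DG) = 0.
The scalar triple product vanishes, so the four points are coplanar.

Yes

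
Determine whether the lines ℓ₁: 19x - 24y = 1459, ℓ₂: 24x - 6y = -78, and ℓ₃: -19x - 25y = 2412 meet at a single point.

Intersecting ℓ₁ and ℓ₂: solving the 2×2 system gives (x, y) = (-23, -79).
Substitute into ℓ₃: (-19)(-23) + (-25)(-79) = 2412.
This equals 2412, so (-23, -79) lies on all three lines and they are concurrent.

Yes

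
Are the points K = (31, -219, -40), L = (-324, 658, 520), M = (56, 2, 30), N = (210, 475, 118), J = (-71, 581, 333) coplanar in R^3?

No

The plane through K, L, M has normal n = KL × KM = (-62370, 38850, -100380) and equation n·P = -6426420.
Checking the remaining points: n·N = -6488790, n·J = -6426420.
Since n·N = -6488790 ≠ -6426420, N is off the plane and the points are not all coplanar.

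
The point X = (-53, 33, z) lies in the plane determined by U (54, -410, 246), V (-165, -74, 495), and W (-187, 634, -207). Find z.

A normal to the plane is n = UV × UW = (-412164, -159216, -147660).
X lies in the plane iff n · UX = 0.
This gives (-147660)z + (9893220) = 0, so z = 67.

67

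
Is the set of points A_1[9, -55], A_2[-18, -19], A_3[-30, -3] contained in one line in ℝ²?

Yes

A_1A_2 = (-27, 36), A_1A_3 = (-39, 52).
det[A_1A_2; A_1A_3] = (-27)(52) − (36)(-39) = 0.
The determinant is zero, so the points are collinear.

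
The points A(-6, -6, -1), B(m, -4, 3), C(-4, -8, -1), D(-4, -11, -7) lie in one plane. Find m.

-6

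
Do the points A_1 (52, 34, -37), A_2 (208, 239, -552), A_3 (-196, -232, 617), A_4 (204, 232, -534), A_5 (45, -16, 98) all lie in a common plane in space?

No

The plane through A_1, A_2, A_3 has normal n = A_1A_2 × A_1A_3 = (-2920, 25696, 9344) and equation n·P = 376096.
Checking the remaining points: n·A_4 = 376096, n·A_5 = 373176.
Since n·A_5 = 373176 ≠ 376096, A_5 is off the plane and the points are not all coplanar.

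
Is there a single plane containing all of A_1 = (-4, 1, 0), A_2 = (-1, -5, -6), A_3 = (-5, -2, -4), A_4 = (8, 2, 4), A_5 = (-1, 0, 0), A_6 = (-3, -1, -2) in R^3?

No

The plane through A_1, A_2, A_3 has normal n = A_1A_2 × A_1A_3 = (6, 18, -15) and equation n·P = -6.
Checking the remaining points: n·A_4 = 24, n·A_5 = -6, n·A_6 = -6.
Since n·A_4 = 24 ≠ -6, A_4 is off the plane and the points are not all coplanar.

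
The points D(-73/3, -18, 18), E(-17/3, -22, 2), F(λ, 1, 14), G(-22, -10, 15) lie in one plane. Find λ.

-67/3

Normal to plane DEG: n = (140, 56/3, 476/3); plane equation n·P = -2660/3.
Requiring n·F = -2660/3: (140)λ + (2240) = -2660/3.
So λ = -67/3.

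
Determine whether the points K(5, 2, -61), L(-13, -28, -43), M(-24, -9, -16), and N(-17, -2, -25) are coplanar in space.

With K as base: KL = (-18, -30, 18), KM = (-29, -11, 45), KN = (-22, -4, 36).
KM × KN = (-216, 54, -126).
KL · (KM × KN) = 0.
The scalar triple product vanishes, so the four points are coplanar.

Yes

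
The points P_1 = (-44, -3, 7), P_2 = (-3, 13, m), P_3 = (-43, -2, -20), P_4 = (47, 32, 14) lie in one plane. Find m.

Coplanarity ⇔ det[P_1P_2; P_1P_3; P_1P_4] = 0.
Expanding, this is linear in m: (-56)m + (0) = 0.
So m = 0.

0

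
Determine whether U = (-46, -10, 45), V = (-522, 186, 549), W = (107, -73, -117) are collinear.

Yes

UV = (-476, 196, 504), UW = (153, -63, -162).
UV × UW = (0, 0, 0).
The cross product vanishes, so the three points are collinear.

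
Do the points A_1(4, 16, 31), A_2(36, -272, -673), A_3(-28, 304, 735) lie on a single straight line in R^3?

A_1A_2 = (32, -288, -704), A_1A_3 = (-32, 288, 704).
Each component of A_1A_3 is -1 times the corresponding component of A_1A_2, so A_1A_3 = -1·A_1A_2 and the points are collinear.

Yes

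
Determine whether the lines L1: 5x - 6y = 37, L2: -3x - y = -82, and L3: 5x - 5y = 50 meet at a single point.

Yes

Intersecting L1 and L2: solving the 2×2 system gives (x, y) = (23, 13).
Substitute into L3: (5)(23) + (-5)(13) = 50.
This equals 50, so (23, 13) lies on all three lines and they are concurrent.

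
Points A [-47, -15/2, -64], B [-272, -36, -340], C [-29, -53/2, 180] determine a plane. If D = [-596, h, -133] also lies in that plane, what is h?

The plane through A, B, C has equation −12198x + 49932y + 4788z = -107616.
Substituting D: (49932)h + (6633204) = -107616, so h = -135.

-135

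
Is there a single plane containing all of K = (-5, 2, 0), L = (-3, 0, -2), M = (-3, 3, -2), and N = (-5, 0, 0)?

The four points are coplanar iff the 3×3 determinant with rows KL, KM, KN is zero.
Rows: (2, -2, -2), (2, 1, -2), (0, -2, 0).
Expanding along the first row: (2)(-4) − (-2)(0) + (-2)(-4) = 0.
Zero determinant ⇒ coplanar.

Yes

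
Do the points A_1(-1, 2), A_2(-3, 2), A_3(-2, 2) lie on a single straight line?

Yes

A_1A_2 = (-2, 0), A_1A_3 = (-1, 0).
Checking proportionality: A_1A_3 = 1/2·A_1A_2, so the vectors are parallel and the points are collinear.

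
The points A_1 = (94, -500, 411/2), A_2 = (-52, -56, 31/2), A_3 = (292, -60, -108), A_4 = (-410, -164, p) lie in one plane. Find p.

The points are coplanar iff A_1A_2 · (A_1A_3 × A_1A_4) = 0.
Expanding, this is linear in p: (-152152)p + (31267236) = 0.
So p = 411/2.

411/2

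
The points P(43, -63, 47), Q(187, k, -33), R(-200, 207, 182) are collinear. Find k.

Direction PR = (-243, 270, 135). From the x-coordinate of Q, the parameter along the line is τ = (187 − 43)/(-243) = -16/27.
Then k = (-63) + (-16/27)·(270) = -223.

-223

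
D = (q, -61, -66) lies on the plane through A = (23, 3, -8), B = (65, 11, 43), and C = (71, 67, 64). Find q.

Coplanarity requires AB · (AC × AD) = 0.
AB = (42, 8, 51), AC = (48, 64, 72); the triple product is linear in q with coefficient -2688 and constant term -34944.
Setting it to zero: q = -13.

-13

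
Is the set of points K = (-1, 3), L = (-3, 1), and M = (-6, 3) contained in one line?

KL = (-2, -2), KM = (-5, 0).
det[KL; KM] = (-2)(0) − (-2)(-5) = -10.
The determinant is nonzero, so they are not collinear.

No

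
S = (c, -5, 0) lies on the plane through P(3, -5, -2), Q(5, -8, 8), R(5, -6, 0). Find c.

1

A normal to the plane is n = PQ × PR = (4, 16, 4).
S lies in the plane iff n · PS = 0.
This gives (4)c + (-4) = 0, so c = 1.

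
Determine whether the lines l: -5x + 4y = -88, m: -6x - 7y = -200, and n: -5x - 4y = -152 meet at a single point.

Yes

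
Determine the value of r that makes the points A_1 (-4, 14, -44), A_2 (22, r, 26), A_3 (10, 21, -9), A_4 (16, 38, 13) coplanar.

37

Normal to plane A_1A_3A_4: n = (-441, -98, 196); plane equation n·P = -8232.
Requiring n·A_2 = -8232: (-98)r + (-4606) = -8232.
So r = 37.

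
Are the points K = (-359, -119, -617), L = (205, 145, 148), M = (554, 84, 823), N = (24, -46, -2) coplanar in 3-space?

The four points are coplanar iff the 3×3 determinant with rows KL, KM, KN is zero.
Rows: (564, 264, 765), (913, 203, 1440), (383, 73, 615).
Expanding along the first row: (564)(19725) − (264)(9975) + (765)(-11100) = 0.
Zero determinant ⇒ coplanar.

Yes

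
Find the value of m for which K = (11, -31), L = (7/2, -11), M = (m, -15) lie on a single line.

5

The three points are collinear iff det[KL; KM] = 0.
This determinant is linear in m: (-20)m + (100) = 0, so m = 5.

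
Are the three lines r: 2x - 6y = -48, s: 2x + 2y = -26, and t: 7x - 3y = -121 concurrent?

No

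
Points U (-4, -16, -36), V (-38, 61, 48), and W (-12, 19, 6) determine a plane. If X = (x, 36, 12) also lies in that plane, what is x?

-44

The plane through U, V, W has equation 294x + 756y − 574z = 7392.
Substituting X: (294)x + (20328) = 7392, so x = -44.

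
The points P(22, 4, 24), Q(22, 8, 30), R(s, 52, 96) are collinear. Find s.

22

Direction PQ = (0, 4, 6). From the y-coordinate of R, the parameter along the line is τ = (52 − 4)/4 = 12.
Then s = 22 + 12·(0) = 22.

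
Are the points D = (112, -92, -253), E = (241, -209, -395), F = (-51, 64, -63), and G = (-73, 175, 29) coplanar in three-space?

No

A normal to the plane through D, E, F is n = DE × DF = (-78, -1364, 1053).
The plane has equation n·P = -149657. For G: n·G = -202469.
-202469 ≠ -149657, so G is off the plane.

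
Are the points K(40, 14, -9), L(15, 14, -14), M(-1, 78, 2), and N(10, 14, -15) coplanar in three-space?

Yes

With K as base: KL = (-25, 0, -5), KM = (-41, 64, 11), KN = (-30, 0, -6).
KM × KN = (-384, -576, 1920).
KL · (KM × KN) = 0.
The scalar triple product vanishes, so the four points are coplanar.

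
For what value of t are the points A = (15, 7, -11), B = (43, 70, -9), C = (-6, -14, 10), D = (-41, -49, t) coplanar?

45

Normal to plane ABC: n = (1365, -630, 735); plane equation n·P = 7980.
Requiring n·D = 7980: (735)t + (-25095) = 7980.
So t = 45.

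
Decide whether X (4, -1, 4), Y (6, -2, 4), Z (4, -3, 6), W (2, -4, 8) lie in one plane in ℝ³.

With X as base: XY = (2, -1, 0), XZ = (0, -2, 2), XW = (-2, -3, 4).
XZ × XW = (-2, -4, -4).
XY · (XZ × XW) = 0.
The scalar triple product vanishes, so the four points are coplanar.

Yes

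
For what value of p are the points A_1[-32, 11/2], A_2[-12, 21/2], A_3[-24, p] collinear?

The three points are collinear iff det[A_1A_2; A_1A_3] = 0.
This determinant is linear in p: (20)p + (-150) = 0, so p = 15/2.

15/2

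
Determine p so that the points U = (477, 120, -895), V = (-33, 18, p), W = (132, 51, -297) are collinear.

Direction UW = (-345, -69, 598). From the x-coordinate of V, the parameter along the line is τ = (-33 − 477)/(-345) = 34/23.
Then p = (-895) + 34/23·(598) = -11.

-11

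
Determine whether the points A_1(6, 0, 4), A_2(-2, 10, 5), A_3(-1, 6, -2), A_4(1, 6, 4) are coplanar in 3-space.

Yes

A normal to the plane through A_1, A_2, A_3 is n = A_1A_2 × A_1A_3 = (-66, -55, 22).
The plane has equation n·P = -308. For A_4: n·A_4 = -308.
Equal, so A_4 lies in the plane and all four are coplanar.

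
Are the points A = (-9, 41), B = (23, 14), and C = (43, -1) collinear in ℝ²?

AB = (32, -27), AC = (52, -42).
det[AB; AC] = (32)(-42) − (-27)(52) = 60.
The determinant is nonzero, so they are not collinear.

No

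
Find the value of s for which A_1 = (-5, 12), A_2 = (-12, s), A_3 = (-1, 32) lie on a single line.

Collinearity: (A_2 − A_1) must be parallel to (A_3 − A_1) = (4, 20).
Cross-multiplying the components: (s − 12)·(4) = (-7)·(20).
Solving gives s = -23.

-23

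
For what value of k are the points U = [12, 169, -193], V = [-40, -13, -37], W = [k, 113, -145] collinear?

Collinearity requires UV × UW = 0; each component is linear in k.
The y-component gives (156)k + (624) = 0, so k = -4.
The remaining components then also vanish.

-4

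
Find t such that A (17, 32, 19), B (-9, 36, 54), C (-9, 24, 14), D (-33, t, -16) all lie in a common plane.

9

The points are coplanar iff AB · (AC × AD) = 0.
Expanding, this is linear in t: (-1040)t + (9360) = 0.
So t = 9.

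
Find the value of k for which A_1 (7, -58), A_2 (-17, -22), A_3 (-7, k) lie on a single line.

-37

The three points are collinear iff det[A_1A_2; A_1A_3] = 0.
This determinant is linear in k: (-24)k + (-888) = 0, so k = -37.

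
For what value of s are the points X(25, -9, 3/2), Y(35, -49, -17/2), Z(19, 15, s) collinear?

15/2

Collinearity requires XY × XZ = 0; each component is linear in s.
The x-component gives (-40)s + (300) = 0, so s = 15/2.
The remaining components then also vanish.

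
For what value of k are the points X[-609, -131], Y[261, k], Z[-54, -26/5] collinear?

331/5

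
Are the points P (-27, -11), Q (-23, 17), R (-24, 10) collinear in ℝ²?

Yes

PQ = (4, 28), PR = (3, 21).
Checking proportionality: PR = 3/4·PQ, so the vectors are parallel and the points are collinear.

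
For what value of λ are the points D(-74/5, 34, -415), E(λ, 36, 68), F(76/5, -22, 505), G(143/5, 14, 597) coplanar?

The points are coplanar iff DE · (DF × DG) = 0.
Expanding, this is linear in λ: (-38272)λ + (1683968/5) = 0.
So λ = 44/5.

44/5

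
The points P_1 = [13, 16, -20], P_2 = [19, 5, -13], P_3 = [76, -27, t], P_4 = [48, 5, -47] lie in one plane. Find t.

Normal to plane P_1P_2P_4: n = (374, 407, 319); plane equation n·P = 4994.
Requiring n·P_3 = 4994: (319)t + (17435) = 4994.
So t = -39.

-39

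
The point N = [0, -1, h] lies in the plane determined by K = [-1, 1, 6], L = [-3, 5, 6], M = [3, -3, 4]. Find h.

6

The plane through K, L, M has equation −8x − 4y − 8z = -44.
Substituting N: (-8)h + (4) = -44, so h = 6.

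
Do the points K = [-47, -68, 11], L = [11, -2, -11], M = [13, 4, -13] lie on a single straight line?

No

KL = (58, 66, -22), KM = (60, 72, -24).
KL × KM = (0, 72, 216).
The cross product is nonzero, so the points do not lie on one line.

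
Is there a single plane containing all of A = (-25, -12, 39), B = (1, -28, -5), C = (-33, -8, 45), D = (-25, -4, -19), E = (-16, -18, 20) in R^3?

The plane through A, B, C has normal n = AB × AC = (80, 196, -24) and equation n·P = -5288.
Checking the remaining points: n·D = -2328, n·E = -5288.
Since n·D = -2328 ≠ -5288, D is off the plane and the points are not all coplanar.

No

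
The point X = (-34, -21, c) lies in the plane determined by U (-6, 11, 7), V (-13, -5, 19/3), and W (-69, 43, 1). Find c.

13/3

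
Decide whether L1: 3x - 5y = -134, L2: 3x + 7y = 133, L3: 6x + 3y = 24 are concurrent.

No

Intersecting L1 and L2: solving the 2×2 system gives (x, y) = (-91/12, 89/4).
Substitute into L3: (6)(-91/12) + (3)(89/4) = 85/4.
But L3 requires 24 ≠ 85/4, so the three lines have no common point.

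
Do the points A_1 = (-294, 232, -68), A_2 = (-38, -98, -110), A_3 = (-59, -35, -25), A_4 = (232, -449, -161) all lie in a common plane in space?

Yes

With A_1 as base: A_1A_2 = (256, -330, -42), A_1A_3 = (235, -267, 43), A_1A_4 = (526, -681, -93).
A_1A_3 × A_1A_4 = (54114, 44473, -19593).
A_1A_2 · (A_1A_3 × A_1A_4) = 0.
The scalar triple product vanishes, so the four points are coplanar.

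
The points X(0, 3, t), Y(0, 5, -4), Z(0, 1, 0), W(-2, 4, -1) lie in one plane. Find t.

The points are coplanar iff XY · (XZ × XW) = 0.
Expanding, this is linear in t: (8)t + (16) = 0.
So t = -2.

-2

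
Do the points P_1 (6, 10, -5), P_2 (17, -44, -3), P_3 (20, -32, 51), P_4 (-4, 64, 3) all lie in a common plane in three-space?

Yes

The four points are coplanar iff the 3×3 determinant with rows P_1P_2, P_1P_3, P_1P_4 is zero.
Rows: (11, -54, 2), (14, -42, 56), (-10, 54, 8).
Expanding along the first row: (11)(-3360) − (-54)(672) + (2)(336) = 0.
Zero determinant ⇒ coplanar.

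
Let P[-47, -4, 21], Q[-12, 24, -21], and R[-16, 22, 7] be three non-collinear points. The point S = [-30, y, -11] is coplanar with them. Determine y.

9

The plane through P, Q, R has equation 700x − 812y + 42z = -28770.
Substituting S: (-812)y + (-21462) = -28770, so y = 9.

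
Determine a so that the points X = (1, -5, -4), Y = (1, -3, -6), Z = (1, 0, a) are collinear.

-9

Collinearity requires XY × XZ = 0; each component is linear in a.
The x-component gives (2)a + (18) = 0, so a = -9.
The remaining components then also vanish.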